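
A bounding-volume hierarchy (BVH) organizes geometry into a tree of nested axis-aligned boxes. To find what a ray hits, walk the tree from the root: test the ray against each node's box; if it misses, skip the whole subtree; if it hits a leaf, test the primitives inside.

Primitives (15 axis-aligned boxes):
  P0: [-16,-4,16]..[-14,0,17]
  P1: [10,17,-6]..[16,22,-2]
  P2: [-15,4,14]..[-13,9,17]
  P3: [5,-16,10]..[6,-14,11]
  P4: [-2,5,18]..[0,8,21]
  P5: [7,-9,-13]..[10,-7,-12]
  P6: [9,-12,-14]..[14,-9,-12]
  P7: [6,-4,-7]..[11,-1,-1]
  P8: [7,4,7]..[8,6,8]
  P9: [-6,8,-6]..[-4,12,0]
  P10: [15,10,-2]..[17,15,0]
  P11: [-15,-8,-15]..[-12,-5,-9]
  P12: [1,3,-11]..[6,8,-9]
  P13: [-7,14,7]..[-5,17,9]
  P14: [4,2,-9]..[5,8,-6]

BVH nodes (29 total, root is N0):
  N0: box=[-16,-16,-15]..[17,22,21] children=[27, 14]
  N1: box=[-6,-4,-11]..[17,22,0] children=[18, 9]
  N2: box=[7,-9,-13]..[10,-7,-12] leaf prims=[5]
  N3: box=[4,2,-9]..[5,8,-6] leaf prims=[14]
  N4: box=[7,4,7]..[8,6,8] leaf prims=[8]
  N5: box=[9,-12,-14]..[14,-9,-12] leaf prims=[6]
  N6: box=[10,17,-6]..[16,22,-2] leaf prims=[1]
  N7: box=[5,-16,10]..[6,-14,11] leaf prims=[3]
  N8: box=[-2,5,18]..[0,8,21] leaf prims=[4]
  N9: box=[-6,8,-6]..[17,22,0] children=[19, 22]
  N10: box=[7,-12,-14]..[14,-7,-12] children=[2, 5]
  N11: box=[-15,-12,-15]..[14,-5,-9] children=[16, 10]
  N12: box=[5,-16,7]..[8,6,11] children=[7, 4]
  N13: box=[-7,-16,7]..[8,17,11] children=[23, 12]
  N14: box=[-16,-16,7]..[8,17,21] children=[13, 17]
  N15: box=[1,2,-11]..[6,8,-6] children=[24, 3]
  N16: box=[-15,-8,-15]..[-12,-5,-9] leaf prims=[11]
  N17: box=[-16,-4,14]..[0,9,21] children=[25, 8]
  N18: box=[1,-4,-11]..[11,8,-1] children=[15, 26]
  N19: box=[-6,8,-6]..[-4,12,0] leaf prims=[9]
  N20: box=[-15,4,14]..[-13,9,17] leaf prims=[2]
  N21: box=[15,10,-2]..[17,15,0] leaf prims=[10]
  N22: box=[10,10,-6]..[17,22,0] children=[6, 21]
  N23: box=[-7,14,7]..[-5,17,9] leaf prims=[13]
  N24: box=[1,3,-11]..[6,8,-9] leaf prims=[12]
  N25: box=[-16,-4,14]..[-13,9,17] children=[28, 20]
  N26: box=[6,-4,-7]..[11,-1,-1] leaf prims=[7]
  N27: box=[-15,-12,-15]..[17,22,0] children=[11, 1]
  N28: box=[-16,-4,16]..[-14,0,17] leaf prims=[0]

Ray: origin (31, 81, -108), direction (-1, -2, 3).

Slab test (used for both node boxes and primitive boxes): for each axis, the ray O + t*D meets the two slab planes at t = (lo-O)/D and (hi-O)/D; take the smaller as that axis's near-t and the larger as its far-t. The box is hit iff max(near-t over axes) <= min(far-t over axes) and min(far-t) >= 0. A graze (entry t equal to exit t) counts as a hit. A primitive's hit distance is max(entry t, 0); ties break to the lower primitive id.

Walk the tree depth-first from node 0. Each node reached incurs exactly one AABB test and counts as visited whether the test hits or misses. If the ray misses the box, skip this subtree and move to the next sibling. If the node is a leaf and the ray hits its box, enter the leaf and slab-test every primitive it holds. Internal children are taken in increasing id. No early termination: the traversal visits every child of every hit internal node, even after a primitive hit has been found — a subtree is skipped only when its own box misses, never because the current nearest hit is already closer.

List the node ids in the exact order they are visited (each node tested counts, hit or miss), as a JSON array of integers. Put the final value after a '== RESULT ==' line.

Walk:
N0 x:[14,47] y:[59/2,97/2] z:[31,43] -> hit [31,43], descend [14, 27]
  N14 x:[23,47] y:[32,97/2] z:[115/3,43] -> hit [115/3,43], descend [13, 17]
    N13 x:[23,38] y:[32,97/2] z:[115/3,119/3] -> miss, prune
    N17 x:[31,47] y:[36,85/2] z:[122/3,43] -> hit [122/3,85/2], descend [8, 25]
      N8 x:[31,33] y:[73/2,38] z:[42,43] -> miss, prune
      N25 x:[44,47] y:[36,85/2] z:[122/3,125/3] -> miss, prune
  N27 x:[14,46] y:[59/2,93/2] z:[31,36] -> hit [31,36], descend [1, 11]
    N1 x:[14,37] y:[59/2,85/2] z:[97/3,36] -> hit [97/3,36], descend [9, 18]
      N9 x:[14,37] y:[59/2,73/2] z:[34,36] -> hit [34,36], descend [19, 22]
        N19 x:[35,37] y:[69/2,73/2] z:[34,36] -> hit [35,36] leaf, test {P9@t=35}
        N22 x:[14,21] y:[59/2,71/2] z:[34,36] -> miss, prune
      N18 x:[20,30] y:[73/2,85/2] z:[97/3,107/3] -> miss, prune
    N11 x:[17,46] y:[43,93/2] z:[31,33] -> miss, prune

Summary -> nodes [0, 14, 13, 17, 8, 25, 27, 1, 9, 19, 22, 18, 11]; box-tests=13; leaf-entries=1; first=P9

== RESULT ==
[0, 14, 13, 17, 8, 25, 27, 1, 9, 19, 22, 18, 11]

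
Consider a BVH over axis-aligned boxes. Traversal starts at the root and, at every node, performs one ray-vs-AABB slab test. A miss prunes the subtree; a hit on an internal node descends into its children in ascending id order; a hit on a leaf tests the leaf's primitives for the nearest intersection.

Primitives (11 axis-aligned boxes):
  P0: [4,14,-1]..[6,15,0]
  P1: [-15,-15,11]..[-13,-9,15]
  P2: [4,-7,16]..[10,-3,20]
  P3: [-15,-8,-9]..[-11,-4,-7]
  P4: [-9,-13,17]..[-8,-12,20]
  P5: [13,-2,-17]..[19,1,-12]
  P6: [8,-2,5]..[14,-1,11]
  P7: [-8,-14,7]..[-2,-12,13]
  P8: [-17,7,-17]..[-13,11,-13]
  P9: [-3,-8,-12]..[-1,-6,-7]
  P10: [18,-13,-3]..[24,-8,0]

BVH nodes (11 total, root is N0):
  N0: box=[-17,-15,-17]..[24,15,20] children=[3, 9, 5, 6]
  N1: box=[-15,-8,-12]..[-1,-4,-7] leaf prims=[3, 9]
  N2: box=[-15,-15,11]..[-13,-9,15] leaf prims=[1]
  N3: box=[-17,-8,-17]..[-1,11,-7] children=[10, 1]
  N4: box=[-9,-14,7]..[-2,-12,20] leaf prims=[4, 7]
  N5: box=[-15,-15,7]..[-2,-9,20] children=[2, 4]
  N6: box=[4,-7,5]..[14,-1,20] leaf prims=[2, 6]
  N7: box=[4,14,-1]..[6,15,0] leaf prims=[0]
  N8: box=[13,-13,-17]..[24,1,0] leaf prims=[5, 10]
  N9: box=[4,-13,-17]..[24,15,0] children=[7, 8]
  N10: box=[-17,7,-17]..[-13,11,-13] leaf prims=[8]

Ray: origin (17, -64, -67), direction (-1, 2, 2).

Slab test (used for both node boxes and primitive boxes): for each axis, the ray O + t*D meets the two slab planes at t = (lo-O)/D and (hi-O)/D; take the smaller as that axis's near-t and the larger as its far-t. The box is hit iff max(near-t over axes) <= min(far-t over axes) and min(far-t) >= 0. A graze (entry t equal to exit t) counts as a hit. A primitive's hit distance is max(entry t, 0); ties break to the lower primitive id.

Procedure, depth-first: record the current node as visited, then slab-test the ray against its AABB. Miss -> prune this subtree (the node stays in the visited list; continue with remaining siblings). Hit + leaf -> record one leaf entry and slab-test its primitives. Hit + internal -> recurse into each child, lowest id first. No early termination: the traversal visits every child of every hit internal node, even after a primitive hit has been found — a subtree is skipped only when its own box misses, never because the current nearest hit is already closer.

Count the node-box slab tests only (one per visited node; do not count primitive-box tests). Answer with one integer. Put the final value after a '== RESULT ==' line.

Walk:
N0 x:[-7,34] y:[49/2,79/2] z:[25,87/2] -> hit [25,34], descend [3, 5, 6, 9]
  N3 x:[18,34] y:[28,75/2] z:[25,30] -> hit [28,30], descend [1, 10]
    N1 x:[18,32] y:[28,30] z:[55/2,30] -> hit [28,30] leaf, test {P3@t=29, P9(miss)}
    N10 x:[30,34] y:[71/2,75/2] z:[25,27] -> miss, prune
  N5 x:[19,32] y:[49/2,55/2] z:[37,87/2] -> miss, prune
  N6 x:[3,13] y:[57/2,63/2] z:[36,87/2] -> miss, prune
  N9 x:[-7,13] y:[51/2,79/2] z:[25,67/2] -> miss, prune

order=[0, 3, 1, 10, 5, 6, 9]  |boxes|=7  |leaves|=1  hit=P3

== RESULT ==
7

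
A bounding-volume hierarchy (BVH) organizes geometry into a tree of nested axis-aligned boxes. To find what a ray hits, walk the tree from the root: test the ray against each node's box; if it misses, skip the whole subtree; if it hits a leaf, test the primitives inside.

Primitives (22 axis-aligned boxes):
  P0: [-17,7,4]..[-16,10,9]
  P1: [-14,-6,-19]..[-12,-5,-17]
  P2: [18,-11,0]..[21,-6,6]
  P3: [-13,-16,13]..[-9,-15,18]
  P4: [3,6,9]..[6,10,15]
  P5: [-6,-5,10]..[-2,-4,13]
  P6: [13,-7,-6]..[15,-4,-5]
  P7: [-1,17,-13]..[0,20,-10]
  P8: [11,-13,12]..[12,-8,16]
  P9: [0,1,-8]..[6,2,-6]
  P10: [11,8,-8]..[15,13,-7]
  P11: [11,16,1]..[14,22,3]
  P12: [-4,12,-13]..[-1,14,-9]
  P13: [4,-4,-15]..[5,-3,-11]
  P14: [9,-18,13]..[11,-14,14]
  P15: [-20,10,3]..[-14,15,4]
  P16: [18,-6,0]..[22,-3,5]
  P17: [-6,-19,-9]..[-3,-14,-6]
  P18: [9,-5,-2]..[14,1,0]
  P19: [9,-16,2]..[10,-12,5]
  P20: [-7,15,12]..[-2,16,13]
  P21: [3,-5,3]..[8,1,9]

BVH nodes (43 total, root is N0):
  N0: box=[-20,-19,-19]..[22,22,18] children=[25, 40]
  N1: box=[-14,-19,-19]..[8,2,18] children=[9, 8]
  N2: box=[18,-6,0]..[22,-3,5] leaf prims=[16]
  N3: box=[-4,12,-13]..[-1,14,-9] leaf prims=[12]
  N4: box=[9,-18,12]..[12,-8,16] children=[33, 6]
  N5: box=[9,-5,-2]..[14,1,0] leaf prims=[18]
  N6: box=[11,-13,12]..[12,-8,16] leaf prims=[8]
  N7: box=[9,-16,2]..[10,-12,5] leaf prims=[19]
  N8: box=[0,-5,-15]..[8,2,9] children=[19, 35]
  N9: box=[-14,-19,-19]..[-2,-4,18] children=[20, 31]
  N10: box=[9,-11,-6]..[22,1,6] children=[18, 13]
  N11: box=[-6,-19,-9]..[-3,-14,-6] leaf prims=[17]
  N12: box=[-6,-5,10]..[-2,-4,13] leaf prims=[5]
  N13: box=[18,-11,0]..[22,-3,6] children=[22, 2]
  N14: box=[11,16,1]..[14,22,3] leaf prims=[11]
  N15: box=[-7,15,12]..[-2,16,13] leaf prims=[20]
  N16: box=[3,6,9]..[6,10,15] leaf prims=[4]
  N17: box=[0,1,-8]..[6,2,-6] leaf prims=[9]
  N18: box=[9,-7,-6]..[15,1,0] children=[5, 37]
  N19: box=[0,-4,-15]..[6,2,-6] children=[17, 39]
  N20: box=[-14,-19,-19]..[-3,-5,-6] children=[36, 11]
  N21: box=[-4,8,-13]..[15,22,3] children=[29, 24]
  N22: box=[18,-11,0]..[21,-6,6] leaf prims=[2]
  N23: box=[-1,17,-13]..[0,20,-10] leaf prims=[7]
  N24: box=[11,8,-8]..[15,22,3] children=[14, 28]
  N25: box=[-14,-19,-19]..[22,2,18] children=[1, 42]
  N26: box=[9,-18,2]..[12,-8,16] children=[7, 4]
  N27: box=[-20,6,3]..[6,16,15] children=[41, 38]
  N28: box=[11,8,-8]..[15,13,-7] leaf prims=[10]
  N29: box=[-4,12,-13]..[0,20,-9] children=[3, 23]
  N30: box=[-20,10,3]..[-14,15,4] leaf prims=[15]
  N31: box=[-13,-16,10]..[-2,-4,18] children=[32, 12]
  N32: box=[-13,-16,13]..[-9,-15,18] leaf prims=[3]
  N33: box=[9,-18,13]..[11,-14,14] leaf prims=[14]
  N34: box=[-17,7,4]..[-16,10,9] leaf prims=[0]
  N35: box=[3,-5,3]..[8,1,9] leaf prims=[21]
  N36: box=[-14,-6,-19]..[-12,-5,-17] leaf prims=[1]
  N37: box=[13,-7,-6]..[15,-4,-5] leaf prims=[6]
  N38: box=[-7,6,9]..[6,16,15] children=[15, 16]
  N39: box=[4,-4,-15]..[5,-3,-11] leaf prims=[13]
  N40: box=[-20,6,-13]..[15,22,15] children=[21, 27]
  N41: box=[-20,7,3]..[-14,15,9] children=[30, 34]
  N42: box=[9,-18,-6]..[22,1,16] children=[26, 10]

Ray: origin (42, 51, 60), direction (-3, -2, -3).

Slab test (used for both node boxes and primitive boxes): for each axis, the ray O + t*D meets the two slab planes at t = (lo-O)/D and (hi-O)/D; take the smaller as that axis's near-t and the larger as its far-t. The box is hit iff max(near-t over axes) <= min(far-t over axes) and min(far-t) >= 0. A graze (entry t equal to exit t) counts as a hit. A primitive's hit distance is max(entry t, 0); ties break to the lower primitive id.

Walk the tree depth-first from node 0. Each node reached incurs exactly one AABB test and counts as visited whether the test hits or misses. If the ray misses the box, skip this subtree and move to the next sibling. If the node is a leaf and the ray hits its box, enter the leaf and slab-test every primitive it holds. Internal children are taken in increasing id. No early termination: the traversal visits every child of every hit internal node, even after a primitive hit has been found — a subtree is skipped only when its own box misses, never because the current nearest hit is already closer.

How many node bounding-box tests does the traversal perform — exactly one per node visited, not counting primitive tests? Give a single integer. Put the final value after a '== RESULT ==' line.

Walk:
N0 x:[20/3,62/3] y:[29/2,35] z:[14,79/3] -> hit [29/2,62/3], descend [25, 40]
  N25 x:[20/3,56/3] y:[49/2,35] z:[14,79/3] -> miss, prune
  N40 x:[9,62/3] y:[29/2,45/2] z:[15,73/3] -> hit [15,62/3], descend [21, 27]
    N21 x:[9,46/3] y:[29/2,43/2] z:[19,73/3] -> miss, prune
    N27 x:[12,62/3] y:[35/2,45/2] z:[15,19] -> hit [35/2,19], descend [38, 41]
      N38 x:[12,49/3] y:[35/2,45/2] z:[15,17] -> miss, prune
      N41 x:[56/3,62/3] y:[18,22] z:[17,19] -> hit [56/3,19], descend [30, 34]
        N30 x:[56/3,62/3] y:[18,41/2] z:[56/3,19] -> hit [56/3,19] leaf, test {P15@t=56/3}
        N34 x:[58/3,59/3] y:[41/2,22] z:[17,56/3] -> miss, prune

Summary -> nodes [0, 25, 40, 21, 27, 38, 41, 30, 34]; box-tests=9; leaf-entries=1; first=P15

== RESULT ==
9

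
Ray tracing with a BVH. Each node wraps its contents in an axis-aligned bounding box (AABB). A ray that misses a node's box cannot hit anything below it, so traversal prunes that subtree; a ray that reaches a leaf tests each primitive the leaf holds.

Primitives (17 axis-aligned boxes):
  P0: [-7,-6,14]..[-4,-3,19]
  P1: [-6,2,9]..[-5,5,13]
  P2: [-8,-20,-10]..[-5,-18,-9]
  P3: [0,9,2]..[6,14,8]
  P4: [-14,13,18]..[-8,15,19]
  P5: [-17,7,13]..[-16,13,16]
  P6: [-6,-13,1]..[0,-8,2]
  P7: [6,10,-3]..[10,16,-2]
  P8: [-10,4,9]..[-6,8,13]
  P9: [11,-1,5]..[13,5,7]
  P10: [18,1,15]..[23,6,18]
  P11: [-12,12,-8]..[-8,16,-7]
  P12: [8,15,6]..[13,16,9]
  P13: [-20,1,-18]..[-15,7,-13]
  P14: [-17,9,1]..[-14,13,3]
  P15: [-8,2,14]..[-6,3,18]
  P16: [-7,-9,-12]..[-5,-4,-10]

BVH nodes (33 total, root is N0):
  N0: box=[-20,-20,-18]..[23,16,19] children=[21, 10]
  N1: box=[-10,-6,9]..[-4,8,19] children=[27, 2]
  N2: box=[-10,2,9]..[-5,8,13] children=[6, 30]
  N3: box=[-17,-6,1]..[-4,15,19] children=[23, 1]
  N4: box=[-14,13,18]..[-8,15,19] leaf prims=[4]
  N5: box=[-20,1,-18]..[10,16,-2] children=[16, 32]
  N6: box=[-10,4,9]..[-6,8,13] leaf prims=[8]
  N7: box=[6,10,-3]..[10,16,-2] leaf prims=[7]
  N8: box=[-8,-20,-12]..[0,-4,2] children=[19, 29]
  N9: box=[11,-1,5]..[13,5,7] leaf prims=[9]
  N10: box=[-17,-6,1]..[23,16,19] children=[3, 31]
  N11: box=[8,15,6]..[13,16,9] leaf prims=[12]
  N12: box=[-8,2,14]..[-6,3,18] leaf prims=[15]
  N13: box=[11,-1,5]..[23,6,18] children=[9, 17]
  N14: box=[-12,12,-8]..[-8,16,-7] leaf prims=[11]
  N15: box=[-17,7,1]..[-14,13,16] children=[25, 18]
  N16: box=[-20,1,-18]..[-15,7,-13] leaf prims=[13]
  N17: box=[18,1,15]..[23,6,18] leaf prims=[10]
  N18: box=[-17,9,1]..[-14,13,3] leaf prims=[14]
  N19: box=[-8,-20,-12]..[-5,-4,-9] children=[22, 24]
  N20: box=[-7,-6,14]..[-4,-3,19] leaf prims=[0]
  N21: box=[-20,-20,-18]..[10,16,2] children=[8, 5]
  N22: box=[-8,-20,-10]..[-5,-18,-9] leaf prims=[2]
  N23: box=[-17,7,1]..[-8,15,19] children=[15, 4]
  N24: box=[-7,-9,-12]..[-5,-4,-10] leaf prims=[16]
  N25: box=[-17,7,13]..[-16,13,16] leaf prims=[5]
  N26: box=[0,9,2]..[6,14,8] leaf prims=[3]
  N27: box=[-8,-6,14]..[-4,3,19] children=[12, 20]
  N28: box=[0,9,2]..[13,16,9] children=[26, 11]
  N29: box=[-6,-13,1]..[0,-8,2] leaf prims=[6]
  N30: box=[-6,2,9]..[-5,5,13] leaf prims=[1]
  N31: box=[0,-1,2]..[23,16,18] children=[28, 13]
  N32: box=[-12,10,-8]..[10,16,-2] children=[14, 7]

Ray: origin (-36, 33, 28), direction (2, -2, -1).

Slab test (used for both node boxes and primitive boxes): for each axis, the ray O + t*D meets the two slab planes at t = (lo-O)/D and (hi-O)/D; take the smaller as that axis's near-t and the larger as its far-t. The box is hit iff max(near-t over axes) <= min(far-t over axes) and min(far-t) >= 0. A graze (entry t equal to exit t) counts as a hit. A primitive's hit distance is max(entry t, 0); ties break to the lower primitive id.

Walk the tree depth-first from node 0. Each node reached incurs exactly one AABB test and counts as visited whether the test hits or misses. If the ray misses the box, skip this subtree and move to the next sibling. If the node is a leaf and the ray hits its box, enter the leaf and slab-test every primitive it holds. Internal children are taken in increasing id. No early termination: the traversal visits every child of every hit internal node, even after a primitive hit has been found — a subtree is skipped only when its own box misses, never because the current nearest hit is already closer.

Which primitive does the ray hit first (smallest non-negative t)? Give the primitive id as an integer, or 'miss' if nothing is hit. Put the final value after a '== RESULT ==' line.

Traverse from the root:
N0 x:[8,59/2] y:[17/2,53/2] z:[9,46] -> hit [9,53/2], descend [10, 21]
  N10 x:[19/2,59/2] y:[17/2,39/2] z:[9,27] -> hit [19/2,39/2], descend [3, 31]
    N3 x:[19/2,16] y:[9,39/2] z:[9,27] -> hit [19/2,16], descend [1, 23]
      N1 x:[13,16] y:[25/2,39/2] z:[9,19] -> hit [13,16], descend [2, 27]
        N2 x:[13,31/2] y:[25/2,31/2] z:[15,19] -> hit [15,31/2], descend [6, 30]
          N6 x:[13,15] y:[25/2,29/2] z:[15,19] -> miss, prune
          N30 x:[15,31/2] y:[14,31/2] z:[15,19] -> hit [15,31/2] leaf, test {P1@t=15}
        N27 x:[14,16] y:[15,39/2] z:[9,14] -> miss, prune
      N23 x:[19/2,14] y:[9,13] z:[9,27] -> hit [19/2,13], descend [4, 15]
        N4 x:[11,14] y:[9,10] z:[9,10] -> miss, prune
        N15 x:[19/2,11] y:[10,13] z:[12,27] -> miss, prune
    N31 x:[18,59/2] y:[17/2,17] z:[10,26] -> miss, prune
  N21 x:[8,23] y:[17/2,53/2] z:[26,46] -> miss, prune

Summary -> nodes [0, 10, 3, 1, 2, 6, 30, 27, 23, 4, 15, 31, 21]; box-tests=13; leaf-entries=1; first=P1

== RESULT ==
1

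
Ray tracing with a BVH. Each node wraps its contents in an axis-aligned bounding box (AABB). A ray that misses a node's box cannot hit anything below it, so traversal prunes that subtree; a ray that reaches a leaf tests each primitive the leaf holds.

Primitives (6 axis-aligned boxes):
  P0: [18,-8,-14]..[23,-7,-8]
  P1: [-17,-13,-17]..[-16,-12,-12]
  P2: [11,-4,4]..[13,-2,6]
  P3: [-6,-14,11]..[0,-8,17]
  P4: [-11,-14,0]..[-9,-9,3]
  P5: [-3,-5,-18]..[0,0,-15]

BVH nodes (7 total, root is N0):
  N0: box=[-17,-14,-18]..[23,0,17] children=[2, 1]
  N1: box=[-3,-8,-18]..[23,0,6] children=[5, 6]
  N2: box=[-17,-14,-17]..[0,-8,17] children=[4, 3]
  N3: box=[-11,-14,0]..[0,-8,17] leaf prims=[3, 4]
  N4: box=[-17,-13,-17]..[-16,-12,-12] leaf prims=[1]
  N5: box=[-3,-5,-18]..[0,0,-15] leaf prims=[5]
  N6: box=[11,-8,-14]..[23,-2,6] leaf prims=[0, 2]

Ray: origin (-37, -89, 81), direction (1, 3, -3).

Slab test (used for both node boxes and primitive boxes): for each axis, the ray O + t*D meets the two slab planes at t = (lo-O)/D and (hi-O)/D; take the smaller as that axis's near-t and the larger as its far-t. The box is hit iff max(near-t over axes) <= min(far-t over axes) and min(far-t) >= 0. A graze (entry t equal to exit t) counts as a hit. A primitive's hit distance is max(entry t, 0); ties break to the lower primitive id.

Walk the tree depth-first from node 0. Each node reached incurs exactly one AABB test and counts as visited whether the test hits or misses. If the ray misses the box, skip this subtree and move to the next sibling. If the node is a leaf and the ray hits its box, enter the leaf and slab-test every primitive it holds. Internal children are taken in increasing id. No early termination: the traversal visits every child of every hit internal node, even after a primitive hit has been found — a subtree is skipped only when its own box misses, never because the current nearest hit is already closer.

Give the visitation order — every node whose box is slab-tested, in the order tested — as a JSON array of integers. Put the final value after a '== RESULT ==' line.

Walk:
N0 x:[20,60] y:[25,89/3] z:[64/3,33] -> hit [25,89/3], descend [1, 2]
  N1 x:[34,60] y:[27,89/3] z:[25,33] -> miss, prune
  N2 x:[20,37] y:[25,27] z:[64/3,98/3] -> hit [25,27], descend [3, 4]
    N3 x:[26,37] y:[25,27] z:[64/3,27] -> hit [26,27] leaf, test {P3(miss), P4@t=26}
    N4 x:[20,21] y:[76/3,77/3] z:[31,98/3] -> miss, prune

order=[0, 1, 2, 3, 4]  |boxes|=5  |leaves|=1  hit=P4

== RESULT ==
[0, 1, 2, 3, 4]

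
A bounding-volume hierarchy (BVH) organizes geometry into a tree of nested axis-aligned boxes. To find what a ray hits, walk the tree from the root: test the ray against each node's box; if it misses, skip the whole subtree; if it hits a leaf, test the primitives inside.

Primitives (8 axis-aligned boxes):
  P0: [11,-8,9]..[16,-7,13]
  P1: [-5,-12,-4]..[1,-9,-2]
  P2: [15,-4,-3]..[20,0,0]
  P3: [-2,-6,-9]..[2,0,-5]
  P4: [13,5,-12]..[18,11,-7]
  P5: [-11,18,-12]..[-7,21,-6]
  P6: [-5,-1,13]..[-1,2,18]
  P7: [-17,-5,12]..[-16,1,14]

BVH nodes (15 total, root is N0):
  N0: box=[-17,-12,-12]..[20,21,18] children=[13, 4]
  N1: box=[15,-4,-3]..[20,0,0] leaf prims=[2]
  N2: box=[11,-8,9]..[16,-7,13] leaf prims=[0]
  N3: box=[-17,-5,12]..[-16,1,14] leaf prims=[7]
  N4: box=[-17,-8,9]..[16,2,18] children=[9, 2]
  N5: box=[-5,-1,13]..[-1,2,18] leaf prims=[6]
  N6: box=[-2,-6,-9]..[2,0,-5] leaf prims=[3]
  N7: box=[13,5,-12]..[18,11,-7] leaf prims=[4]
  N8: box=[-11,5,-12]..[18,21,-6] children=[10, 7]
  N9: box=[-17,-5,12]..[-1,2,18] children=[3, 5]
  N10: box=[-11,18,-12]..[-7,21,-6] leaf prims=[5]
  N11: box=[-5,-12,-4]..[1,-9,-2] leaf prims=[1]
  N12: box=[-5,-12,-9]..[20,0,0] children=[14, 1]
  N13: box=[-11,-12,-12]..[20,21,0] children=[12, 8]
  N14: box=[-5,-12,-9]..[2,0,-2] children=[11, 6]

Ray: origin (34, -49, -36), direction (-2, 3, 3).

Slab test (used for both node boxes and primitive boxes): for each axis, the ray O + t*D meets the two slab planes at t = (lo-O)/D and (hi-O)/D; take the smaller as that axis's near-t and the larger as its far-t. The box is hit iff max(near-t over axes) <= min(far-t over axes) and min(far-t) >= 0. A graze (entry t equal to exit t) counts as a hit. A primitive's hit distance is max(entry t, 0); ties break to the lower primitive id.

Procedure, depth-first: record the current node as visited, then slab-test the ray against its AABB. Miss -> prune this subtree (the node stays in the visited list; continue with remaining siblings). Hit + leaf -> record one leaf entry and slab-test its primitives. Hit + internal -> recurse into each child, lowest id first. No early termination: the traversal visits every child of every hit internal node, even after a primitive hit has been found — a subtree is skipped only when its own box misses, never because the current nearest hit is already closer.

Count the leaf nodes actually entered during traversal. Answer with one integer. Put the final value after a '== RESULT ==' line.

Trace the traversal:
N0 x:[7,51/2] y:[37/3,70/3] z:[8,18] -> hit [37/3,18], descend [4, 13]
  N4 x:[9,51/2] y:[41/3,17] z:[15,18] -> hit [15,17], descend [2, 9]
    N2 x:[9,23/2] y:[41/3,14] z:[15,49/3] -> miss, prune
    N9 x:[35/2,51/2] y:[44/3,17] z:[16,18] -> miss, prune
  N13 x:[7,45/2] y:[37/3,70/3] z:[8,12] -> miss, prune

Visited [0, 4, 2, 9, 13]. Tests: 5 box, 0 leaf. Nearest: miss.

== RESULT ==
0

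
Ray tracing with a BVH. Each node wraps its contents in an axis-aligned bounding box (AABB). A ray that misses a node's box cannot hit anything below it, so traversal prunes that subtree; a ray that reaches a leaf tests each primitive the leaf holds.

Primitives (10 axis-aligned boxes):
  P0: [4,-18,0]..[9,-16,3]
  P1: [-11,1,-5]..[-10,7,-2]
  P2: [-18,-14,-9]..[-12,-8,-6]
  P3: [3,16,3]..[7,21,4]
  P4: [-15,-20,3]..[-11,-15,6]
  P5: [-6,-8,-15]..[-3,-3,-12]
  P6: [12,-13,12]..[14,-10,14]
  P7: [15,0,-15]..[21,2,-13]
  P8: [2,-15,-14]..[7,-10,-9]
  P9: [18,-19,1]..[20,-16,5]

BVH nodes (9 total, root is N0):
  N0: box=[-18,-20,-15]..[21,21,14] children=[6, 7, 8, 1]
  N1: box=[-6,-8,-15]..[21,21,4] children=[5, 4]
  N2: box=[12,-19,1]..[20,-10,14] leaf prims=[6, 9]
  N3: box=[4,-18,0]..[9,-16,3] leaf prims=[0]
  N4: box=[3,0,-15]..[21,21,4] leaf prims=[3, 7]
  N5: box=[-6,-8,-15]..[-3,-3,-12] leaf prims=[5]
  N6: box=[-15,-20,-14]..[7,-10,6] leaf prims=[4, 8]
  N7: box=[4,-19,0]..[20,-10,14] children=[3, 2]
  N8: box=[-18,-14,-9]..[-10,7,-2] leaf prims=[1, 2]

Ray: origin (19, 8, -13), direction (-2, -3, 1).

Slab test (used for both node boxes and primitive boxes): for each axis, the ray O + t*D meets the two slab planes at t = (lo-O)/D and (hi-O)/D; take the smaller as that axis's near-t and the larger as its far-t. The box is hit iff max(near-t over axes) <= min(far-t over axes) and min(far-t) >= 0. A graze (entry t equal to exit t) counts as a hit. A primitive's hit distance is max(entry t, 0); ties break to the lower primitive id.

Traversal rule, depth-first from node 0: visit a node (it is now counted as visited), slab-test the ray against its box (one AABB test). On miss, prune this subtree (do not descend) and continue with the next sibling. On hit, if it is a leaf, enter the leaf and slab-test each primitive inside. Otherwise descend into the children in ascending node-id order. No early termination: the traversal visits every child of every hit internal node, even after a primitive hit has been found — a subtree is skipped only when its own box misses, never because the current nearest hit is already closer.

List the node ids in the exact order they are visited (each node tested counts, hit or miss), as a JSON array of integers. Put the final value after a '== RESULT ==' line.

Traverse from the root:
N0 x:[-1,37/2] y:[-13/3,28/3] z:[-2,27] -> hit [-1,28/3], descend [1, 6, 7, 8]
  N1 x:[-1,25/2] y:[-13/3,16/3] z:[-2,17] -> hit [-1,16/3], descend [4, 5]
    N4 x:[-1,8] y:[-13/3,8/3] z:[-2,17] -> hit [-1,8/3] leaf, test {P3(miss), P7(miss)}
    N5 x:[11,25/2] y:[11/3,16/3] z:[-2,1] -> miss, prune
  N6 x:[6,17] y:[6,28/3] z:[-1,19] -> hit [6,28/3] leaf, test {P4(miss), P8(miss)}
  N7 x:[-1/2,15/2] y:[6,9] z:[13,27] -> miss, prune
  N8 x:[29/2,37/2] y:[1/3,22/3] z:[4,11] -> miss, prune

7 AABB tests over nodes [0, 1, 4, 5, 6, 7, 8]; 2 leaves entered; closest miss.

== RESULT ==
[0, 1, 4, 5, 6, 7, 8]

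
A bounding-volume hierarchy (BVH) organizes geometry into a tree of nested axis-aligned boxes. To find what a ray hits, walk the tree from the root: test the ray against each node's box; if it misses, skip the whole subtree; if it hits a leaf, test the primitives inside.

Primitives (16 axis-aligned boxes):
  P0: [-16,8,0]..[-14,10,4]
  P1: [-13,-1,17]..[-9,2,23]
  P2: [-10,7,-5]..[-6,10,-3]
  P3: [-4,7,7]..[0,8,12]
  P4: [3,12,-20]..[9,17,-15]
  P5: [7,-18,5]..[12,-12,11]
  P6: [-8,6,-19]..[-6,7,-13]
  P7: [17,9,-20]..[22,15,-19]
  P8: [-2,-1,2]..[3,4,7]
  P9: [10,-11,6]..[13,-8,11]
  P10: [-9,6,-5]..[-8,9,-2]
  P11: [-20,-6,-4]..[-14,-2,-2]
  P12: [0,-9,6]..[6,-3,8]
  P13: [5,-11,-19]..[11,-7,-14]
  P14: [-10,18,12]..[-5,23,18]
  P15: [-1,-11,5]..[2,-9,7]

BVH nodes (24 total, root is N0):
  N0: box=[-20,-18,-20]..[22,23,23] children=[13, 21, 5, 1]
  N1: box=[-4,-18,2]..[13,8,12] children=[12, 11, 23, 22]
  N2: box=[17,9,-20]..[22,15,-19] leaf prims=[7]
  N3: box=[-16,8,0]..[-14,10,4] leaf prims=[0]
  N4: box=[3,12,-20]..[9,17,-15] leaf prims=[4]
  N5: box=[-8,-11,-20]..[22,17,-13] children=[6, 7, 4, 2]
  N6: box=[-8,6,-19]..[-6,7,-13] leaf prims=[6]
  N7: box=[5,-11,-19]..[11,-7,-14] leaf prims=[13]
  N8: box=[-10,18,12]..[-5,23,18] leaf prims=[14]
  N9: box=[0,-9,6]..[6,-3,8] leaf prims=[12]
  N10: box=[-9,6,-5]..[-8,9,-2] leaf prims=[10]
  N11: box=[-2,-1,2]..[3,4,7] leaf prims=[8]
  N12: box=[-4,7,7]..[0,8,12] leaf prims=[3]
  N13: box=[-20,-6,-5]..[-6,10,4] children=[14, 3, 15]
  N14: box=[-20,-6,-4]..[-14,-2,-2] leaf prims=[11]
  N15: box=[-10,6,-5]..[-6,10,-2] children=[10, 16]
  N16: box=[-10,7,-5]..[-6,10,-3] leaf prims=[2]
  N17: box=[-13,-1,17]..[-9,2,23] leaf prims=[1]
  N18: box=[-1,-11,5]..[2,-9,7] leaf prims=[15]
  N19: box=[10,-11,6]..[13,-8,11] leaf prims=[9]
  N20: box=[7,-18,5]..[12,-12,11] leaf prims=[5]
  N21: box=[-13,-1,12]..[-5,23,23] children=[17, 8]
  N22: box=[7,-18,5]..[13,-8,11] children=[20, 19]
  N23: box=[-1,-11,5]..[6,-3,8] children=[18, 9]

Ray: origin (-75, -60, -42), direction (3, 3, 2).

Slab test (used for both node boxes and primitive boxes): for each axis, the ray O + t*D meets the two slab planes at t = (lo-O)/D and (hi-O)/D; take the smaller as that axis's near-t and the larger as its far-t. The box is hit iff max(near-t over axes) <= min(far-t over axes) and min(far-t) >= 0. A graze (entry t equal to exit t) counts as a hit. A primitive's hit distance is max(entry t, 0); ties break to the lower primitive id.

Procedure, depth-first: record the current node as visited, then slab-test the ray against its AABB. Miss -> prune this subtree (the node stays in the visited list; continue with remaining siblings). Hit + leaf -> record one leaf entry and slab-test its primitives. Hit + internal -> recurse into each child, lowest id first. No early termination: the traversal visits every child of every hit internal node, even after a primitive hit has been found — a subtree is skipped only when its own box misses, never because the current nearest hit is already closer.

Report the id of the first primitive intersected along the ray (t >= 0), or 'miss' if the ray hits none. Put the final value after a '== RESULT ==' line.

Walk:
N0 x:[55/3,97/3] y:[14,83/3] z:[11,65/2] -> hit [55/3,83/3], descend [1, 5, 13, 21]
  N1 x:[71/3,88/3] y:[14,68/3] z:[22,27] -> miss, prune
  N5 x:[67/3,97/3] y:[49/3,77/3] z:[11,29/2] -> miss, prune
  N13 x:[55/3,23] y:[18,70/3] z:[37/2,23] -> hit [37/2,23], descend [3, 14, 15]
    N3 x:[59/3,61/3] y:[68/3,70/3] z:[21,23] -> miss, prune
    N14 x:[55/3,61/3] y:[18,58/3] z:[19,20] -> hit [19,58/3] leaf, test {P11@t=19}
    N15 x:[65/3,23] y:[22,70/3] z:[37/2,20] -> miss, prune
  N21 x:[62/3,70/3] y:[59/3,83/3] z:[27,65/2] -> miss, prune

8 AABB tests over nodes [0, 1, 5, 13, 3, 14, 15, 21]; 1 leaf entered; closest P11.

== RESULT ==
11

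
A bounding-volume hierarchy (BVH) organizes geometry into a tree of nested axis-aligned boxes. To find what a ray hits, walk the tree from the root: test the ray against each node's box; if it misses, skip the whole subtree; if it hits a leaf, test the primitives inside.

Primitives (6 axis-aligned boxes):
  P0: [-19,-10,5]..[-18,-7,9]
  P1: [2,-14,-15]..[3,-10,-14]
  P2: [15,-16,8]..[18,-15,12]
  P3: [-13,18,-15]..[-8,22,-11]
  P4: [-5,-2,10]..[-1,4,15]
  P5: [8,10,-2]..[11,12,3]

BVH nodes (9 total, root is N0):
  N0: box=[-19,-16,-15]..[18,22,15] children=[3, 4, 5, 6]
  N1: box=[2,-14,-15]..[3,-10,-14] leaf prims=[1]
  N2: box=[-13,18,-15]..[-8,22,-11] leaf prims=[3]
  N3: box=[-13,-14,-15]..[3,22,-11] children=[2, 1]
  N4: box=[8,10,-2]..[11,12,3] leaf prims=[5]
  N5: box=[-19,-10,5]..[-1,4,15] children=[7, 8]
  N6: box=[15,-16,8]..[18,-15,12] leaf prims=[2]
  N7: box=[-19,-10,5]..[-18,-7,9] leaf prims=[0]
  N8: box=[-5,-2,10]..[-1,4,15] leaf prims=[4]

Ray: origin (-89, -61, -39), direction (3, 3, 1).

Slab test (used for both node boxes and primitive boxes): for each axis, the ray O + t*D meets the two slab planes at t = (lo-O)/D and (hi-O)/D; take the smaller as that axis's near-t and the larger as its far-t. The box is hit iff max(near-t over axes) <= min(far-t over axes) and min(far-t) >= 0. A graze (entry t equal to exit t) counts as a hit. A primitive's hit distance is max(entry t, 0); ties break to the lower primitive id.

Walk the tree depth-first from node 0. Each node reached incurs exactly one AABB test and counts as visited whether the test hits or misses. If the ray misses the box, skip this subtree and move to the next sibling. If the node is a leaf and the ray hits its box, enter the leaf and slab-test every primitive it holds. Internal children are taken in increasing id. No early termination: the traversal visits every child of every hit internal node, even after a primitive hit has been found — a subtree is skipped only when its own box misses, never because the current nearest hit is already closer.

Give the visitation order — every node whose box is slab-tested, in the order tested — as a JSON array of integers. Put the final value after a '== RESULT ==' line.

Trace the traversal:
N0 x:[70/3,107/3] y:[15,83/3] z:[24,54] -> hit [24,83/3], descend [3, 4, 5, 6]
  N3 x:[76/3,92/3] y:[47/3,83/3] z:[24,28] -> hit [76/3,83/3], descend [1, 2]
    N1 x:[91/3,92/3] y:[47/3,17] z:[24,25] -> miss, prune
    N2 x:[76/3,27] y:[79/3,83/3] z:[24,28] -> hit [79/3,27] leaf, test {P3@t=79/3}
  N4 x:[97/3,100/3] y:[71/3,73/3] z:[37,42] -> miss, prune
  N5 x:[70/3,88/3] y:[17,65/3] z:[44,54] -> miss, prune
  N6 x:[104/3,107/3] y:[15,46/3] z:[47,51] -> miss, prune

7 AABB tests over nodes [0, 3, 1, 2, 4, 5, 6]; 1 leaf entered; closest P3.

== RESULT ==
[0, 3, 1, 2, 4, 5, 6]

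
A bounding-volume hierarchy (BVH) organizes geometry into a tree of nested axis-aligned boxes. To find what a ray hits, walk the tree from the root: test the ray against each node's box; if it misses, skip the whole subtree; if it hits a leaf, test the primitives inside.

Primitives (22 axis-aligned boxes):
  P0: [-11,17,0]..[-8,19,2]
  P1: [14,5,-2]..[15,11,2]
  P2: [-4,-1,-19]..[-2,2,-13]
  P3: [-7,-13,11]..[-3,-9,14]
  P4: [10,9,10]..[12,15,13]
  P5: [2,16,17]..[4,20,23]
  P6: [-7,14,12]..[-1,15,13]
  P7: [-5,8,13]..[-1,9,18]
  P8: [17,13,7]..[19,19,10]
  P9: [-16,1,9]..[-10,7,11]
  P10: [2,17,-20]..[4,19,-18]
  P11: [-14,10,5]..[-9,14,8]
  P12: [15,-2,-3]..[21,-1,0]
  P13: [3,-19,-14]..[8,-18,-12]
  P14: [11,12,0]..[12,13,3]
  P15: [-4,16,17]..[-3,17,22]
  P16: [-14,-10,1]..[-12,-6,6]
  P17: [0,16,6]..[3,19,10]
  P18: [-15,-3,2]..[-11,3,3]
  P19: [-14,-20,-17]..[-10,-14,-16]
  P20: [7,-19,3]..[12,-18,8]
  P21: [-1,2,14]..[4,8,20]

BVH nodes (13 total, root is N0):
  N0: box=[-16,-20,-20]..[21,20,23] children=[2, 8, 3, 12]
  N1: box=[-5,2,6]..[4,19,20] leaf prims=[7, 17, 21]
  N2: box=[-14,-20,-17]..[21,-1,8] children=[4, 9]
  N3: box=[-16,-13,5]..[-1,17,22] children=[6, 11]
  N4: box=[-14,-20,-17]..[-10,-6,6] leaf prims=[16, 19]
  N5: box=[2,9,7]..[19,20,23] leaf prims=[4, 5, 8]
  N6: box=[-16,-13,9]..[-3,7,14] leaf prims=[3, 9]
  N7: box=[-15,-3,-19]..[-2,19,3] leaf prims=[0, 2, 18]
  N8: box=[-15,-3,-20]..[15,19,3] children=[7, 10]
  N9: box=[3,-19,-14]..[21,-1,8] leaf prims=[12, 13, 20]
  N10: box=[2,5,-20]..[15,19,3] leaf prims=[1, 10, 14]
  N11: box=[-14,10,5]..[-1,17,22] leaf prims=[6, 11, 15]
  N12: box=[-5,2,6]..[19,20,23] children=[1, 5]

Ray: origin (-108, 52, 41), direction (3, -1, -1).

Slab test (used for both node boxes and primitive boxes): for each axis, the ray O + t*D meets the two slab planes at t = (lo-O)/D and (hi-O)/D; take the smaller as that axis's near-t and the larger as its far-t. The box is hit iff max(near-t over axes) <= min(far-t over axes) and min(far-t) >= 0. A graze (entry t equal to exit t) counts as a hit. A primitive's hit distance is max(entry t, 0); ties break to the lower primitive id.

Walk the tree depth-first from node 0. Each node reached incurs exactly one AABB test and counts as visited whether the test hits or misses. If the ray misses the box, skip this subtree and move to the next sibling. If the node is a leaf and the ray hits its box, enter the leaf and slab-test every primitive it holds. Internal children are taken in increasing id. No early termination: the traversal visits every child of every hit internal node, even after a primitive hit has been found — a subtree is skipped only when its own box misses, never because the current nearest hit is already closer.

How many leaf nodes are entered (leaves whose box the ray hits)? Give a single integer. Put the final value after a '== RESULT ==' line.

Walk:
N0 x:[92/3,43] y:[32,72] z:[18,61] -> hit [32,43], descend [2, 3, 8, 12]
  N2 x:[94/3,43] y:[53,72] z:[33,58] -> miss, prune
  N3 x:[92/3,107/3] y:[35,65] z:[19,36] -> hit [35,107/3], descend [6, 11]
    N6 x:[92/3,35] y:[45,65] z:[27,32] -> miss, prune
    N11 x:[94/3,107/3] y:[35,42] z:[19,36] -> hit [35,107/3] leaf, test {P6(miss), P11(miss), P15(miss)}
  N8 x:[31,41] y:[33,55] z:[38,61] -> hit [38,41], descend [7, 10]
    N7 x:[31,106/3] y:[33,55] z:[38,60] -> miss, prune
    N10 x:[110/3,41] y:[33,47] z:[38,61] -> hit [38,41] leaf, test {P1@t=41, P10(miss), P14@t=119/3}
  N12 x:[103/3,127/3] y:[32,50] z:[18,35] -> hit [103/3,35], descend [1, 5]
    N1 x:[103/3,112/3] y:[33,50] z:[21,35] -> hit [103/3,35] leaf, test {P7(miss), P17(miss), P21(miss)}
    N5 x:[110/3,127/3] y:[32,43] z:[18,34] -> miss, prune

11 AABB tests over nodes [0, 2, 3, 6, 11, 8, 7, 10, 12, 1, 5]; 3 leaves entered; closest P14.

== RESULT ==
3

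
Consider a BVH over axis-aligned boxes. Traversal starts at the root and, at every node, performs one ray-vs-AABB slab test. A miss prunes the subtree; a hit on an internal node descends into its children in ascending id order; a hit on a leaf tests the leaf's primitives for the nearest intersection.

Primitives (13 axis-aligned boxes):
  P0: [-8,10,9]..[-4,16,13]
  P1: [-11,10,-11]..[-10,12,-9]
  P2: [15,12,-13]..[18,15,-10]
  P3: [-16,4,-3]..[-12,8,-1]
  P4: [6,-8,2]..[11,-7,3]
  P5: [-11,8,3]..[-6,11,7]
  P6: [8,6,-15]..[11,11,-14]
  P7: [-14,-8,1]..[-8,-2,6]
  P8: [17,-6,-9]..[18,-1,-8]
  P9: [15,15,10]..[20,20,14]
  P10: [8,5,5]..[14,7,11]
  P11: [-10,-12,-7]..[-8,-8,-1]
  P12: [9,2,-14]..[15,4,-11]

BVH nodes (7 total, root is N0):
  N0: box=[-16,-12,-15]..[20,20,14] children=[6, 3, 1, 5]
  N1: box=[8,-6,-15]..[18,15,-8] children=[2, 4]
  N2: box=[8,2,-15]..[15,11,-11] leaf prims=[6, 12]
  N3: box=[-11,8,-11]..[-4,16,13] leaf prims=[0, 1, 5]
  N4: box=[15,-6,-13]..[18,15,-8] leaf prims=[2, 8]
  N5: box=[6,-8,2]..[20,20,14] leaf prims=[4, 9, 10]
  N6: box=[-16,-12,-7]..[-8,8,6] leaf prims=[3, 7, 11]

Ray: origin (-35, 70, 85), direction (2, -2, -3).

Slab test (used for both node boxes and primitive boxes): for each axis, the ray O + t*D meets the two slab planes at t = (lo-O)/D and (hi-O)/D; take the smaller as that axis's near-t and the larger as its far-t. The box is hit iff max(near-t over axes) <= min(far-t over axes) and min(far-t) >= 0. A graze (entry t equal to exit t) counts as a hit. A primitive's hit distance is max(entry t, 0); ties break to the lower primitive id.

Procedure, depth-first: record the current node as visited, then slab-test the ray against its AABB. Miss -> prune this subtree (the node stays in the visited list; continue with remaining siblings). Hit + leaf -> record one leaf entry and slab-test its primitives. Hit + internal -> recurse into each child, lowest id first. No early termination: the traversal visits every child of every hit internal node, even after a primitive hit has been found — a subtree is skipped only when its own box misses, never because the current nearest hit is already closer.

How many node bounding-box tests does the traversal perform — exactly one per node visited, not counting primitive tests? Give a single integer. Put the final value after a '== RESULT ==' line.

Walk:
N0 x:[19/2,55/2] y:[25,41] z:[71/3,100/3] -> hit [25,55/2], descend [1, 3, 5, 6]
  N1 x:[43/2,53/2] y:[55/2,38] z:[31,100/3] -> miss, prune
  N3 x:[12,31/2] y:[27,31] z:[24,32] -> miss, prune
  N5 x:[41/2,55/2] y:[25,39] z:[71/3,83/3] -> hit [25,55/2] leaf, test {P4(miss), P9@t=25, P10(miss)}
  N6 x:[19/2,27/2] y:[31,41] z:[79/3,92/3] -> miss, prune

5 AABB tests over nodes [0, 1, 3, 5, 6]; 1 leaf entered; closest P9.

== RESULT ==
5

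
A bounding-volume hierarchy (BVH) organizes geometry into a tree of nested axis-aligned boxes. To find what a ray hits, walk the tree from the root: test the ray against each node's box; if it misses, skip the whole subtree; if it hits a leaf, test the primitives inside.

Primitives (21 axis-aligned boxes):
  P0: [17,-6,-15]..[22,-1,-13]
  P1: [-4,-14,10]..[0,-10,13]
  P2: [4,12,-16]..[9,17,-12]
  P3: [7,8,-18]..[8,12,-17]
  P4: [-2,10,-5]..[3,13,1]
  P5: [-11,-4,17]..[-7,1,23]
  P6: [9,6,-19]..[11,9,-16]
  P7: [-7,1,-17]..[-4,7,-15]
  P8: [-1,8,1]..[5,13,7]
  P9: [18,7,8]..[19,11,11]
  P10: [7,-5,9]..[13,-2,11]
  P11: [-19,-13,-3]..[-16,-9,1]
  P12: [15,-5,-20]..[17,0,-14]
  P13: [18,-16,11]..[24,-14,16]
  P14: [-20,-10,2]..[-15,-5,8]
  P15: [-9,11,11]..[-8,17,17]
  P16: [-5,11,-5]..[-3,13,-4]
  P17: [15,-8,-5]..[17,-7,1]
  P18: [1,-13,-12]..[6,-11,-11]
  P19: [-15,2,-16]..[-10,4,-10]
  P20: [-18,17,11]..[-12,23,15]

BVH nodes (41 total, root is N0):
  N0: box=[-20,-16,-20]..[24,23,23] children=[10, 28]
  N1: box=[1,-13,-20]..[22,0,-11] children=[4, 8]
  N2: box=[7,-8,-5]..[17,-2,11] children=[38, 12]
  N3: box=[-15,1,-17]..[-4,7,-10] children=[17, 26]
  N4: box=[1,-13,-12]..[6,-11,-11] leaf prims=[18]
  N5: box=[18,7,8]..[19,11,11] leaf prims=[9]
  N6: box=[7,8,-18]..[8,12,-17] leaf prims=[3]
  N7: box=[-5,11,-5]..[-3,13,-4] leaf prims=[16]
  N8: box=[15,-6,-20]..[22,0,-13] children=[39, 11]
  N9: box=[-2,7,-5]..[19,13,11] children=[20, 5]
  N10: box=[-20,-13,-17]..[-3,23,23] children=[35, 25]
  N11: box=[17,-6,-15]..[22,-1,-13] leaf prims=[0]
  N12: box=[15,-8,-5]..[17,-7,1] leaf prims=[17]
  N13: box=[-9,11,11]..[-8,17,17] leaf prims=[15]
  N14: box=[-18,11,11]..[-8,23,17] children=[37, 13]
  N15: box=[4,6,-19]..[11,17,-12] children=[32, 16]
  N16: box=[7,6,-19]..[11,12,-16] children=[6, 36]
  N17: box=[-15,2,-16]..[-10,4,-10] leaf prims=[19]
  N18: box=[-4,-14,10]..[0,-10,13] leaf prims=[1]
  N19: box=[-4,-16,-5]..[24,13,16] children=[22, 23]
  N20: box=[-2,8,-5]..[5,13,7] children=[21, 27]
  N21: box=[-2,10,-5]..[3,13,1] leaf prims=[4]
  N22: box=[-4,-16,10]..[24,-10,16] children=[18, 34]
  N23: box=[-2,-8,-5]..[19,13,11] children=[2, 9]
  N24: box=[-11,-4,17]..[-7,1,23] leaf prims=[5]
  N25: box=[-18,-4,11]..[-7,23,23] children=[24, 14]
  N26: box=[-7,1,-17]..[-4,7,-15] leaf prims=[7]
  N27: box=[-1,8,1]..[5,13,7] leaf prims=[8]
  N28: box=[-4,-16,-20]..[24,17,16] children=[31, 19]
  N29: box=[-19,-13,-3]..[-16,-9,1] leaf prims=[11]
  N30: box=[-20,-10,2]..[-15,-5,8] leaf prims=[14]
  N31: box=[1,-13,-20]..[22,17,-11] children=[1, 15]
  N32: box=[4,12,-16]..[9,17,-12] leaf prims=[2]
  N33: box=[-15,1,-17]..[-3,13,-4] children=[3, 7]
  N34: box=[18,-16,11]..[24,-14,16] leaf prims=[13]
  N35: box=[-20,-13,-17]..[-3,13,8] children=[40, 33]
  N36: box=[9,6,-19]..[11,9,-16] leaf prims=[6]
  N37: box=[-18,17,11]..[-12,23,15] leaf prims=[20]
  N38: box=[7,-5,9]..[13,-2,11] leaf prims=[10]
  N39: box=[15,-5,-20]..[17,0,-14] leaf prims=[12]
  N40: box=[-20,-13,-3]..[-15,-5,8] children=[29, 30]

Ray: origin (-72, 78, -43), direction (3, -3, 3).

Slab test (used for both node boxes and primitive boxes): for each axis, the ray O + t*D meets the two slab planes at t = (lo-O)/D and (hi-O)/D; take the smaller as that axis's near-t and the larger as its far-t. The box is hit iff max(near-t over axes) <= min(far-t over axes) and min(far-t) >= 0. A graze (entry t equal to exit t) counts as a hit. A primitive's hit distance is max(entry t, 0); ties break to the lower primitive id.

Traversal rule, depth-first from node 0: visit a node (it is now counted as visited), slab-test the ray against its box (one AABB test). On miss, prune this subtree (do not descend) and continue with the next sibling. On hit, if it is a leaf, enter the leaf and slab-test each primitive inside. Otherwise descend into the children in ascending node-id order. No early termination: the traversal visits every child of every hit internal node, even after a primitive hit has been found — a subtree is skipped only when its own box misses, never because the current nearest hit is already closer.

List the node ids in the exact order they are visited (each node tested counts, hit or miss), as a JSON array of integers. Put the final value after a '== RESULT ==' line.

Walk:
N0 x:[52/3,32] y:[55/3,94/3] z:[23/3,22] -> hit [55/3,22], descend [10, 28]
  N10 x:[52/3,23] y:[55/3,91/3] z:[26/3,22] -> hit [55/3,22], descend [25, 35]
    N25 x:[18,65/3] y:[55/3,82/3] z:[18,22] -> hit [55/3,65/3], descend [14, 24]
      N14 x:[18,64/3] y:[55/3,67/3] z:[18,20] -> hit [55/3,20], descend [13, 37]
        N13 x:[21,64/3] y:[61/3,67/3] z:[18,20] -> miss, prune
        N37 x:[18,20] y:[55/3,61/3] z:[18,58/3] -> hit [55/3,58/3] leaf, test {P20@t=55/3}
      N24 x:[61/3,65/3] y:[77/3,82/3] z:[20,22] -> miss, prune
    N35 x:[52/3,23] y:[65/3,91/3] z:[26/3,17] -> miss, prune
  N28 x:[68/3,32] y:[61/3,94/3] z:[23/3,59/3] -> miss, prune

order=[0, 10, 25, 14, 13, 37, 24, 35, 28]  |boxes|=9  |leaves|=1  hit=P20

== RESULT ==
[0, 10, 25, 14, 13, 37, 24, 35, 28]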